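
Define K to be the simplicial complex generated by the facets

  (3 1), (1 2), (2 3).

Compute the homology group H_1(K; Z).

K has 3 vertices, 3 edges.
rank ∂_1 = 2, rank ∂_2 = 0 ⇒ b_1 = 3 − 2 − 0 = 1. So H_1 ≅ Z.

H_1 ≅ Z.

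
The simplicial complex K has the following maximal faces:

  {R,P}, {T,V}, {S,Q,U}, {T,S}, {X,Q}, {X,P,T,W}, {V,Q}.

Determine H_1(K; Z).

H_1 = Z^2.

Fix the vertex order P < Q < R < S < T < U < V < W < X and write every simplex with vertices in increasing order. Then dim K = 3 and the simplices of K are:

  0-simplices (9): P, Q, R, S, T, U, V, W, X
  1-simplices (14): PR, PT, PW, PX, QS, QU, QV, QX, ST, SU, TV, TW, TX, WX
  2-simplices (5): PTW, PTX, PWX, QSU, TWX
  3-simplices (1): PTWX

giving chain groups C_0 ≅ Z^9, C_1 ≅ Z^14, C_2 ≅ Z^5, C_3 ≅ Z^1.

The boundary map ∂_1: C_1 → C_0 sends each edge [p,q] (with p < q) to q − p. For instance
  ∂PT = T − P.
This gives a 9×14 integer matrix of rank 8; reducing to Smith normal form yields diagonal entries (1,1,1,1,1,1,1,1).

∂_2: C_2 → C_1 maps a triangle to the signed sum of its edges. For instance
  ∂PTW = TW − PW + PT,
  ∂PWX = WX − PX + PW.
The 14×5 boundary matrix has rank 4 and Smith normal form diag(1,1,1,1).

The boundary map ∂_3: C_3 → C_2 sends each 3-simplex σ to the alternating sum Σ_i (−1)^i (σ with its i-th vertex removed). For instance
  ∂PTWX = TWX − PWX + PTX − PTW.
The resulting 5×1 matrix has rank 1, and its Smith normal form has invariant factors (1).

Reading off H_k = ker ∂_k / im ∂_{k+1}:

  H_1: rank ker ∂_1 − rank ∂_2 = (14 − 8) − 4 = 2, and the invariant factors of ∂_2 are all 1, so H_1 = Z^2.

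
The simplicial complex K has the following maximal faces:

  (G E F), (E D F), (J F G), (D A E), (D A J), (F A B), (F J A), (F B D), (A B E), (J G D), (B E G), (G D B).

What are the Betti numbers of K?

We work with the vertex ordering A < B < D < E < F < G < J. The simplices of K, each written with vertices in increasing order, are:

  0-simplices (7): A, B, D, E, F, G, J
  1-simplices (18): AB, AD, AE, AF, AJ, BD, BE, BF, BG, DE, DF, DG, DJ, EF, EG, FG, FJ, GJ
  2-simplices (12): ABE, ABF, ADE, ADJ, AFJ, BDF, BDG, BEG, DEF, DGJ, EFG, FGJ

Hence C_0 ≅ Z^7, C_1 ≅ Z^18, C_2 ≅ Z^12.

The boundary map ∂_1: C_1 → C_0 maps an edge to its endpoints' difference, ∂[p,q] = q − p. For instance
  ∂EG = G − E.
The 7×18 boundary matrix has rank 6 and Smith normal form diag(1,1,1,1,1,1).

Boundary ∂_2: C_2 → C_1 maps a triangle to the signed sum of its edges. For instance
  ∂ADE = DE − AE + AD,
  ∂ABE = BE − AE + AB.
The resulting 18×12 matrix has rank 12, and its Smith normal form has invariant factors (1,1,1,1,1,1,1,1,1,1,1,2).

From H_k ≅ ker(∂_k) / im(∂_{k+1}) we obtain:

  H_0: rank C_0 − rank ∂_1 = 7 − 6 = 1, and the invariant factors of ∂_1 are all 1, so H_0 = Z.
  H_1: rank ker ∂_1 − rank ∂_2 = (18 − 6) − 12 = 0, and ∂_2 has invariant factor 2 > 1, so H_1 = Z/2Z.
  H_2: rank ker ∂_2 − rank ∂_3 = (12 − 12) − 0 = 0, and there is no ∂_3, so H_2 = 0.

Hence the Betti numbers are b_0 = 1, b_1 = 0, b_2 = 0.

b_0 = 1, b_1 = 0, b_2 = 0.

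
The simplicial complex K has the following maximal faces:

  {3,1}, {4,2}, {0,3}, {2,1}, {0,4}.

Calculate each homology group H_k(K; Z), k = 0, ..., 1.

K has 5 vertices, 5 edges.
rank ∂_0 = 0, rank ∂_1 = 4 ⇒ b_0 = 5 − 0 − 4 = 1; all invariant factors of ∂_1 are 1 so no torsion. So H_0 = Z.
rank ∂_1 = 4, rank ∂_2 = 0 ⇒ b_1 = 5 − 4 − 0 = 1. So H_1 = Z.

H_0 = Z,  H_1 = Z.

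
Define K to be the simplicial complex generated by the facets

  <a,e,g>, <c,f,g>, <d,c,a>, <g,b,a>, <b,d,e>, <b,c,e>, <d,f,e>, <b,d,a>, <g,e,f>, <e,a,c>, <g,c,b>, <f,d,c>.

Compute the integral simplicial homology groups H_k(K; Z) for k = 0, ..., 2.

We work with the vertex ordering a < b < c < d < e < f < g. The simplices of K, each written with vertices in increasing order, are:

  0-simplices (7): a, b, c, d, e, f, g
  1-simplices (18): ab, ac, ad, ae, ag, bc, bd, be, bg, cd, ce, cf, cg, de, df, ef, eg, fg
  2-simplices (12): abd, abg, acd, ace, aeg, bce, bcg, bde, cdf, cfg, def, efg

so the chain groups are C_0 ≅ Z^7, C_1 ≅ Z^18, C_2 ≅ Z^12.

Boundary ∂_1: C_1 → C_0 maps an edge to its endpoints' difference, ∂[p,q] = q − p.
This gives a 7×18 integer matrix of rank 6; reducing to Smith normal form yields diagonal entries (1,1,1,1,1,1).

Boundary ∂_2: C_2 → C_1 acts by ∂[p,q,r] = [q,r] − [p,r] + [p,q]. For instance
  ∂bce = ce − be + bc,
  ∂bde = de − be + bd.
The resulting 18×12 matrix has rank 12, and its Smith normal form has invariant factors (1,1,1,1,1,1,1,1,1,1,1,2).

Now H_k = ker ∂_k / im ∂_{k+1}, so:

  H_0: rank C_0 − rank ∂_1 = 7 − 6 = 1, and the invariant factors of ∂_1 are all 1, so H_0 = Z.
  H_1: rank ker ∂_1 − rank ∂_2 = (18 − 6) − 12 = 0, and ∂_2 has invariant factor 2 > 1, so H_1 = Z/2.
  H_2: rank ker ∂_2 − rank ∂_3 = (12 − 12) − 0 = 0, and there is no ∂_3, so H_2 = 0.

As a check, the Euler characteristic is 7 − 18 + 12 = 1, which agrees with 1 − 0 + 0 = 1.
(K is a triangulation of the real projective plane RP^2.)

H_0 ≅ Z,  H_1 ≅ Z/2,  H_2 = 0.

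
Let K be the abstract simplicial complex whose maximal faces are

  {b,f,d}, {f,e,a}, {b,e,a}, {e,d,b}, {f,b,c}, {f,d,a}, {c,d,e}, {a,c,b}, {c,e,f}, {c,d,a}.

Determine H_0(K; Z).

H_0 = Z.

Order the vertices as a < b < c < d < e < f. Listing each simplex with vertices in this order, K has dimension 2 with simplices:

  0-simplices (6): a, b, c, d, e, f
  1-simplices (15): ab, ac, ad, ae, af, bc, bd, be, bf, cd, ce, cf, de, df, ef
  2-simplices (10): abc, abe, acd, adf, aef, bcf, bde, bdf, cde, cef

giving chain groups C_0 ≅ Z^6, C_1 ≅ Z^15, C_2 ≅ Z^10.

Boundary ∂_1: C_1 → C_0 sends each edge [p,q] (with p < q) to q − p.
This gives a 6×15 integer matrix of rank 5; reducing to Smith normal form yields diagonal entries (1,1,1,1,1).

Boundary ∂_2: C_2 → C_1 maps a triangle to the signed sum of its edges. For instance
  ∂aef = ef − af + ae,
  ∂cef = ef − cf + ce.
This gives a 15×10 integer matrix of rank 10; reducing to Smith normal form yields diagonal entries (1,1,1,1,1,1,1,1,1,2).

Reading off H_k = ker ∂_k / im ∂_{k+1}:

  H_0: rank C_0 − rank ∂_1 = 6 − 5 = 1, and the invariant factors of ∂_1 are all 1, so H_0 = Z.

(K is a triangulation of the real projective plane RP^2.)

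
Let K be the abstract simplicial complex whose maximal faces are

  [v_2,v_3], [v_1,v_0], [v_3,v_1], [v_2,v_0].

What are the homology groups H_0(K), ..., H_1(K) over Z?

We work with the vertex ordering v_0 < v_1 < v_2 < v_3. The simplices of K, each written with vertices in increasing order, are:

  0-simplices (4): [v_0], [v_1], [v_2], [v_3]
  1-simplices (4): [v_0,v_1], [v_0,v_2], [v_1,v_3], [v_2,v_3]

so the chain groups are C_0 ≅ Z^4, C_1 ≅ Z^4.

The boundary map ∂_1: C_1 → C_0 sends each edge [p,q] (with p < q) to q − p.
As a 4×4 matrix over Z this has rank 3, with invariant factors (1,1,1).

Now H_k = ker ∂_k / im ∂_{k+1}, so:

  H_0: rank C_0 − rank ∂_1 = 4 − 3 = 1, and the invariant factors of ∂_1 are all 1, so H_0 ≅ Z.
  H_1: rank ker ∂_1 − rank ∂_2 = (4 − 3) − 0 = 1, and there is no ∂_2, so H_1 ≅ Z.

H_0 ≅ Z,  H_1 ≅ Z.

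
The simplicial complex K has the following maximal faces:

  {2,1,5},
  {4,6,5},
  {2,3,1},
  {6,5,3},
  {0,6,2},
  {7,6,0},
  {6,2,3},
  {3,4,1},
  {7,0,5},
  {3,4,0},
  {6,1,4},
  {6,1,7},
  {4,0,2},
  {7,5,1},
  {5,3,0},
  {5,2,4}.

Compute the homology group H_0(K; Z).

We work with the vertex ordering 0 < 1 < 2 < 3 < 4 < 5 < 6 < 7. The simplices of K, each written with vertices in increasing order, are:

  0-simplices (8): [0], [1], [2], [3], [4], [5], [6], [7]
  1-simplices (24): (24 of them)
  2-simplices (16): [0,2,4], [0,2,6], [0,3,4], [0,3,5], [0,5,7], [0,6,7], [1,2,3], [1,2,5], [1,3,4], [1,4,6], [1,5,7], [1,6,7], [2,3,6], [2,4,5], [3,5,6], [4,5,6]

so the chain groups are C_0 ≅ Z^8, C_1 ≅ Z^24, C_2 ≅ Z^16.

Boundary ∂_1: C_1 → C_0 is given by ∂[p,q] = [q] − [p].
The resulting 8×24 matrix has rank 7, and its Smith normal form has invariant factors (1,1,1,1,1,1,1).

Boundary ∂_2: C_2 → C_1 sends each 2-simplex [p,q,r] to [q,r] − [p,r] + [p,q]. For instance
  ∂[1,2,5] = [2,5] − [1,5] + [1,2],
  ∂[1,2,3] = [2,3] − [1,3] + [1,2].
This gives a 24×16 integer matrix of rank 15; reducing to Smith normal form yields diagonal entries (1,1,1,1,1,1,1,1,1,1,1,1,1,1,1).

Reading off H_k = ker ∂_k / im ∂_{k+1}:

  H_0: rank C_0 − rank ∂_1 = 8 − 7 = 1, and the invariant factors of ∂_1 are all 1, so H_0 = Z.

(K is a triangulation of the torus T^2.)

H_0 ≅ Z.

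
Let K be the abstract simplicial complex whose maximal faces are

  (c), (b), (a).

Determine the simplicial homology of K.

We work with the vertex ordering a < b < c. The simplices of K, each written with vertices in increasing order, are:

  0-simplices (3): a, b, c

Hence C_0 ≅ Z^3.

Computing H_k = (kernel of ∂_k) / (image of ∂_{k+1}):

  H_0: rank C_0 − rank ∂_1 = 3 − 0 = 3, and there is no ∂_1, so H_0 = Z^3.

H_0 = Z^3.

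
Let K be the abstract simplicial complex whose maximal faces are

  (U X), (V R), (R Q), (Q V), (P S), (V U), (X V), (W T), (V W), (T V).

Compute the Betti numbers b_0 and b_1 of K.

b_0 = 2, b_1 = 3.

We work with the vertex ordering P < Q < R < S < T < U < V < W < X. The simplices of K, each written with vertices in increasing order, are:

  0-simplices (9): P, Q, R, S, T, U, V, W, X
  1-simplices (10): PS, QR, QV, RV, TV, TW, UV, UX, VW, VX

so the chain groups are C_0 ≅ Z^9, C_1 ≅ Z^10.

The boundary map ∂_1: C_1 → C_0 is given by ∂[p,q] = [q] − [p]. For instance
  ∂QV = V − Q.
This gives a 9×10 integer matrix of rank 7; reducing to Smith normal form yields diagonal entries (1,1,1,1,1,1,1).

Computing H_k = (kernel of ∂_k) / (image of ∂_{k+1}):

  H_0: rank C_0 − rank ∂_1 = 9 − 7 = 2, and the invariant factors of ∂_1 are all 1, so H_0 = Z^2.
  H_1: rank ker ∂_1 − rank ∂_2 = (10 − 7) − 0 = 3, and there is no ∂_2, so H_1 = Z^3.

As a check, the Euler characteristic is 9 − 10 = -1, which agrees with 2 − 3 = -1.
(K is a triangulation of the disjoint union of a wedge of 3 circles and the 1-simplex.)

Hence the Betti numbers are b_0 = 2, b_1 = 3.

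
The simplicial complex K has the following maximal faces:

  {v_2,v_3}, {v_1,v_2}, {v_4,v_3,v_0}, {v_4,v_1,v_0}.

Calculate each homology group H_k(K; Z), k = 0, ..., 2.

We work with the vertex ordering v_0 < v_1 < v_2 < v_3 < v_4. The simplices of K, each written with vertices in increasing order, are:

  0-simplices (5): [v_0], [v_1], [v_2], [v_3], [v_4]
  1-simplices (7): [v_0,v_1], [v_0,v_3], [v_0,v_4], [v_1,v_2], [v_1,v_4], [v_2,v_3], [v_3,v_4]
  2-simplices (2): [v_0,v_1,v_4], [v_0,v_3,v_4]

so the chain groups are C_0 ≅ Z^5, C_1 ≅ Z^7, C_2 ≅ Z^2.

∂_1: C_1 → C_0 is given by ∂[p,q] = [q] − [p].
The resulting 5×7 matrix has rank 4, and its Smith normal form has invariant factors (1,1,1,1).

The boundary map ∂_2: C_2 → C_1 sends each 2-simplex [p,q,r] to [q,r] − [p,r] + [p,q]. For instance
  ∂[v_0,v_3,v_4] = [v_3,v_4] − [v_0,v_4] + [v_0,v_3],
  ∂[v_0,v_1,v_4] = [v_1,v_4] − [v_0,v_4] + [v_0,v_1].
The resulting 7×2 matrix has rank 2, and its Smith normal form has invariant factors (1,1).

Now H_k = ker ∂_k / im ∂_{k+1}, so:

  H_0: rank C_0 − rank ∂_1 = 5 − 4 = 1, and the invariant factors of ∂_1 are all 1, so H_0 ≅ Z.
  H_1: rank ker ∂_1 − rank ∂_2 = (7 − 4) − 2 = 1, and the invariant factors of ∂_2 are all 1, so H_1 ≅ Z.
  H_2: rank ker ∂_2 − rank ∂_3 = (2 − 2) − 0 = 0, and there is no ∂_3, so H_2 ≅ 0.

As a check, the Euler characteristic is 5 − 7 + 2 = 0, which agrees with 1 − 1 + 0 = 0.

H_0 ≅ Z,  H_1 ≅ Z,  H_2 = 0.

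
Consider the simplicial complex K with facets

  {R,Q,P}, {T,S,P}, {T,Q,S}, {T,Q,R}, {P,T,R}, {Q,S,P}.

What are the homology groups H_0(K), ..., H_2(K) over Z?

H_0 = Z,  H_1 = 0,  H_2 = Z.

Take the total order P < Q < R < S < T on the vertex set. Then K (dimension 2) consists of the simplices:

  0-simplices (5): P, Q, R, S, T
  1-simplices (9): PQ, PR, PS, PT, QR, QS, QT, RT, ST
  2-simplices (6): PQR, PQS, PRT, PST, QRT, QST

Hence C_0 ≅ Z^5, C_1 ≅ Z^9, C_2 ≅ Z^6.

∂_1: C_1 → C_0 sends each edge [p,q] (with p < q) to q − p.
As a 5×9 matrix over Z this has rank 4, with invariant factors (1,1,1,1).

Boundary ∂_2: C_2 → C_1 maps a triangle to the signed sum of its edges. For instance
  ∂QRT = RT − QT + QR,
  ∂PRT = RT − PT + PR.
The 9×6 boundary matrix has rank 5 and Smith normal form diag(1,1,1,1,1).

Now H_k = ker ∂_k / im ∂_{k+1}, so:

  H_0: rank C_0 − rank ∂_1 = 5 − 4 = 1, and the invariant factors of ∂_1 are all 1, so H_0 = Z.
  H_1: rank ker ∂_1 − rank ∂_2 = (9 − 4) − 5 = 0, and the invariant factors of ∂_2 are all 1, so H_1 = 0.
  H_2: rank ker ∂_2 − rank ∂_3 = (6 − 5) − 0 = 1, and there is no ∂_3, so H_2 = Z.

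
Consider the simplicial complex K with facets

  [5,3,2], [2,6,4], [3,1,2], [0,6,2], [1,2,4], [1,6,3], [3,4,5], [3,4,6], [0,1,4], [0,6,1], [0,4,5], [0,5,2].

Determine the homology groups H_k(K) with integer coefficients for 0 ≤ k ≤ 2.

H_0 ≅ Z,  H_1 ≅ Z/2,  H_2 = 0.

K has 7 vertices, 18 edges, 12 triangles.
rank ∂_0 = 0, rank ∂_1 = 6 ⇒ b_0 = 7 − 0 − 6 = 1; all invariant factors of ∂_1 are 1 so no torsion. So H_0 = Z.
rank ∂_1 = 6, rank ∂_2 = 12 ⇒ b_1 = 18 − 6 − 12 = 0; ∂_2 has invariant factor(s) [2] giving torsion. So H_1 = Z/2.
rank ∂_2 = 12, rank ∂_3 = 0 ⇒ b_2 = 12 − 12 − 0 = 0. So H_2 = 0.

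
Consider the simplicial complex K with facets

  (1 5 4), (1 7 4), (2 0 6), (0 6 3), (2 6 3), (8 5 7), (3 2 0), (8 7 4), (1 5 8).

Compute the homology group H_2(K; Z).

H_2 ≅ Z.

Fix the vertex order 0 < 1 < 2 < 3 < 4 < 5 < 6 < 7 < 8 and write every simplex with vertices in increasing order. Then dim K = 2 and the simplices of K are:

  0-simplices (9): [0], [1], [2], [3], [4], [5], [6], [7], [8]
  1-simplices (16): [0,2], [0,3], [0,6], [1,4], [1,5], [1,7], [1,8], [2,3], [2,6], [3,6], [4,5], [4,7], [4,8], [5,7], [5,8], [7,8]
  2-simplices (9): [0,2,3], [0,2,6], [0,3,6], [1,4,5], [1,4,7], [1,5,8], [2,3,6], [4,7,8], [5,7,8]

so the chain groups are C_0 ≅ Z^9, C_1 ≅ Z^16, C_2 ≅ Z^9.

The boundary map ∂_1: C_1 → C_0 is given by ∂[p,q] = [q] − [p]. For instance
  ∂[1,8] = [8] − [1].
The resulting 9×16 matrix has rank 7, and its Smith normal form has invariant factors (1,1,1,1,1,1,1).

∂_2: C_2 → C_1 sends each 2-simplex [p,q,r] to [q,r] − [p,r] + [p,q]. For instance
  ∂[4,7,8] = [7,8] − [4,8] + [4,7],
  ∂[0,2,3] = [2,3] − [0,3] + [0,2].
This gives a 16×9 integer matrix of rank 8; reducing to Smith normal form yields diagonal entries (1,1,1,1,1,1,1,1).

From H_k ≅ ker(∂_k) / im(∂_{k+1}) we obtain:

  H_2: rank ker ∂_2 − rank ∂_3 = (9 − 8) − 0 = 1, and there is no ∂_3, so H_2 = Z.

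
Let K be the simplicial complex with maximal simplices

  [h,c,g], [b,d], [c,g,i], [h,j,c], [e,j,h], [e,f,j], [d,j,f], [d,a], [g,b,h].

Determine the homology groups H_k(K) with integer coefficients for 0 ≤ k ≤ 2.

Fix the vertex order a < b < c < d < e < f < g < h < i < j and write every simplex with vertices in increasing order. Then dim K = 2 and the simplices of K are:

  0-simplices (10): a, b, c, d, e, f, g, h, i, j
  1-simplices (17): ad, bd, bg, bh, cg, ch, ci, cj, df, dj, ef, eh, ej, fj, gh, gi, hj
  2-simplices (7): bgh, cgh, cgi, chj, dfj, efj, ehj

so the chain groups are C_0 ≅ Z^10, C_1 ≅ Z^17, C_2 ≅ Z^7.

Boundary ∂_1: C_1 → C_0 is given by ∂[p,q] = [q] − [p]. For instance
  ∂ch = h − c.
The resulting 10×17 matrix has rank 9, and its Smith normal form has invariant factors (1,1,1,1,1,1,1,1,1).

Boundary ∂_2: C_2 → C_1 sends each 2-simplex [p,q,r] to [q,r] − [p,r] + [p,q]. For instance
  ∂cgh = gh − ch + cg,
  ∂dfj = fj − dj + df.
As a 17×7 matrix over Z this has rank 7, with invariant factors (1,1,1,1,1,1,1).

Computing H_k = (kernel of ∂_k) / (image of ∂_{k+1}):

  H_0: rank C_0 − rank ∂_1 = 10 − 9 = 1, and the invariant factors of ∂_1 are all 1, so H_0 = Z.
  H_1: rank ker ∂_1 − rank ∂_2 = (17 − 9) − 7 = 1, and the invariant factors of ∂_2 are all 1, so H_1 = Z.
  H_2: rank ker ∂_2 − rank ∂_3 = (7 − 7) − 0 = 0, and there is no ∂_3, so H_2 = 0.

As a check, the Euler characteristic is 10 − 17 + 7 = 0, which agrees with 1 − 1 + 0 = 0.

H_0 = Z,  H_1 = Z,  H_2 = 0.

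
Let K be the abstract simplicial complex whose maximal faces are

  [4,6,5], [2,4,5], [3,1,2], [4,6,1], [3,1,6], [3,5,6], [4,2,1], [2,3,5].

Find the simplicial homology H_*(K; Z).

H_0 = Z,  H_1 = 0,  H_2 = Z.

Fix the vertex order 1 < 2 < 3 < 4 < 5 < 6 and write every simplex with vertices in increasing order. Then dim K = 2 and the simplices of K are:

  0-simplices (6): [1], [2], [3], [4], [5], [6]
  1-simplices (12): [1,2], [1,3], [1,4], [1,6], [2,3], [2,4], [2,5], [3,5], [3,6], [4,5], [4,6], [5,6]
  2-simplices (8): [1,2,3], [1,2,4], [1,3,6], [1,4,6], [2,3,5], [2,4,5], [3,5,6], [4,5,6]

Hence C_0 ≅ Z^6, C_1 ≅ Z^12, C_2 ≅ Z^8.

∂_1: C_1 → C_0 maps an edge to its endpoints' difference, ∂[p,q] = q − p.
This gives a 6×12 integer matrix of rank 5; reducing to Smith normal form yields diagonal entries (1,1,1,1,1).

Boundary ∂_2: C_2 → C_1 maps a triangle to the signed sum of its edges. For instance
  ∂[4,5,6] = [5,6] − [4,6] + [4,5],
  ∂[2,3,5] = [3,5] − [2,5] + [2,3].
This gives a 12×8 integer matrix of rank 7; reducing to Smith normal form yields diagonal entries (1,1,1,1,1,1,1).

Reading off H_k = ker ∂_k / im ∂_{k+1}:

  H_0: rank C_0 − rank ∂_1 = 6 − 5 = 1, and the invariant factors of ∂_1 are all 1, so H_0 = Z.
  H_1: rank ker ∂_1 − rank ∂_2 = (12 − 5) − 7 = 0, and the invariant factors of ∂_2 are all 1, so H_1 = 0.
  H_2: rank ker ∂_2 − rank ∂_3 = (8 − 7) − 0 = 1, and there is no ∂_3, so H_2 = Z.

As a check, the Euler characteristic is 6 − 12 + 8 = 2, which agrees with 1 − 0 + 1 = 2.
(K is a triangulation of the 2-sphere S^2.)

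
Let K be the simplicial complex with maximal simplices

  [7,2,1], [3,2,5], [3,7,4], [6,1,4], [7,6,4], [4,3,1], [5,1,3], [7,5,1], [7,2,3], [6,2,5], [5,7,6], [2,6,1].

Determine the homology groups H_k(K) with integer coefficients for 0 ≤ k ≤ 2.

Fix the vertex order 1 < 2 < 3 < 4 < 5 < 6 < 7 and write every simplex with vertices in increasing order. Then dim K = 2 and the simplices of K are:

  0-simplices (7): [1], [2], [3], [4], [5], [6], [7]
  1-simplices (18): [1,2], [1,3], [1,4], [1,5], [1,6], [1,7], [2,3], [2,5], [2,6], [2,7], [3,4], [3,5], [3,7], [4,6], [4,7], [5,6], [5,7], [6,7]
  2-simplices (12): [1,2,6], [1,2,7], [1,3,4], [1,3,5], [1,4,6], [1,5,7], [2,3,5], [2,3,7], [2,5,6], [3,4,7], [4,6,7], [5,6,7]

so the chain groups are C_0 ≅ Z^7, C_1 ≅ Z^18, C_2 ≅ Z^12.

Boundary ∂_1: C_1 → C_0 is given by ∂[p,q] = [q] − [p].
This gives a 7×18 integer matrix of rank 6; reducing to Smith normal form yields diagonal entries (1,1,1,1,1,1).

Boundary ∂_2: C_2 → C_1 sends each 2-simplex [p,q,r] to [q,r] − [p,r] + [p,q]. For instance
  ∂[1,2,7] = [2,7] − [1,7] + [1,2],
  ∂[2,3,7] = [3,7] − [2,7] + [2,3].
This gives a 18×12 integer matrix of rank 12; reducing to Smith normal form yields diagonal entries (1,1,1,1,1,1,1,1,1,1,1,2).

Computing H_k = (kernel of ∂_k) / (image of ∂_{k+1}):

  H_0: rank C_0 − rank ∂_1 = 7 − 6 = 1, and the invariant factors of ∂_1 are all 1, so H_0 ≅ Z.
  H_1: rank ker ∂_1 − rank ∂_2 = (18 − 6) − 12 = 0, and ∂_2 has invariant factor 2 > 1, so H_1 ≅ Z/2.
  H_2: rank ker ∂_2 − rank ∂_3 = (12 − 12) − 0 = 0, and there is no ∂_3, so H_2 ≅ 0.

As a check, the Euler characteristic is 7 − 18 + 12 = 1, which agrees with 1 − 0 + 0 = 1.

H_0 = Z,  H_1 = Z/2,  H_2 = 0.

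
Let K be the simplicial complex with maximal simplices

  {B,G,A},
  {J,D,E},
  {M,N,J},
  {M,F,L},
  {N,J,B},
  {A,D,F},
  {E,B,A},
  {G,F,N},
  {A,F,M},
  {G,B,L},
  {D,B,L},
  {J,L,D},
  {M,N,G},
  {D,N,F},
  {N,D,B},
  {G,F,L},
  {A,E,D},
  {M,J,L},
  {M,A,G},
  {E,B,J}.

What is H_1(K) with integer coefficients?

H_1 = Z ⊕ Z/2.

Take the total order A < B < D < E < F < G < J < L < M < N on the vertex set. Then K (dimension 2) consists of the simplices:

  0-simplices (10): A, B, D, E, F, G, J, L, M, N
  1-simplices (30): AB, AD, AE, AF, AG, AM, BD, BE, BG, BJ, BL, BN, DE, DF, DJ, DL, DN, EJ, FG, FL, FM, FN, GL, GM, GN, JL, JM, JN, LM, MN
  2-simplices (20): ABE, ABG, ADE, ADF, AFM, AGM, BDL, BDN, BEJ, BGL, BJN, DEJ, DFN, DJL, FGL, FGN, FLM, GMN, JLM, JMN

Hence C_0 ≅ Z^10, C_1 ≅ Z^30, C_2 ≅ Z^20.

The boundary map ∂_1: C_1 → C_0 maps an edge to its endpoints' difference, ∂[p,q] = q − p.
As a 10×30 matrix over Z this has rank 9, with invariant factors (1,1,1,1,1,1,1,1,1).

Boundary ∂_2: C_2 → C_1 acts by ∂[p,q,r] = [q,r] − [p,r] + [p,q]. For instance
  ∂ABE = BE − AE + AB,
  ∂DJL = JL − DL + DJ.
This gives a 30×20 integer matrix of rank 20; reducing to Smith normal form yields diagonal entries (1,1,1,1,1,1,1,1,1,1,1,1,1,1,1,1,1,1,1,2).

Now H_k = ker ∂_k / im ∂_{k+1}, so:

  H_1: rank ker ∂_1 − rank ∂_2 = (30 − 9) − 20 = 1, and ∂_2 has invariant factor 2 > 1, so H_1 = Z ⊕ Z/2.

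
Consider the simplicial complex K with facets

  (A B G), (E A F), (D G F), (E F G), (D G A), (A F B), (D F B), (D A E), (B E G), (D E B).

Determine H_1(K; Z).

K has 6 vertices, 15 edges, 10 triangles.
rank ∂_1 = 5, rank ∂_2 = 10 ⇒ b_1 = 15 − 5 − 10 = 0; ∂_2 has invariant factor(s) [2] giving torsion. So H_1 = Z_2.

H_1 = Z_2.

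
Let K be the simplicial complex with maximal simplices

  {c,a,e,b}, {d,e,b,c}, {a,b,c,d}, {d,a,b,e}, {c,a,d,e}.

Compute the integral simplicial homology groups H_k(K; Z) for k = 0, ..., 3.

Take the total order a < b < c < d < e on the vertex set. Then K (dimension 3) consists of the simplices:

  0-simplices (5): a, b, c, d, e
  1-simplices (10): ab, ac, ad, ae, bc, bd, be, cd, ce, de
  2-simplices (10): abc, abd, abe, acd, ace, ade, bcd, bce, bde, cde
  3-simplices (5): abcd, abce, abde, acde, bcde

Hence C_0 ≅ Z^5, C_1 ≅ Z^10, C_2 ≅ Z^10, C_3 ≅ Z^5.

∂_1: C_1 → C_0 sends each edge [p,q] (with p < q) to q − p. For instance
  ∂be = e − b.
This gives a 5×10 integer matrix of rank 4; reducing to Smith normal form yields diagonal entries (1,1,1,1).

Boundary ∂_2: C_2 → C_1 sends each 2-simplex [p,q,r] to [q,r] − [p,r] + [p,q]. For instance
  ∂bcd = cd − bd + bc,
  ∂abe = be − ae + ab.
The resulting 10×10 matrix has rank 6, and its Smith normal form has invariant factors (1,1,1,1,1,1).

∂_3: C_3 → C_2 sends each 3-simplex σ to the alternating sum Σ_i (−1)^i (σ with its i-th vertex removed). For instance
  ∂bcde = cde − bde + bce − bcd,
  ∂abce = bce − ace + abe − abc.
The 10×5 boundary matrix has rank 4 and Smith normal form diag(1,1,1,1).

Reading off H_k = ker ∂_k / im ∂_{k+1}:

  H_0: rank C_0 − rank ∂_1 = 5 − 4 = 1, and the invariant factors of ∂_1 are all 1, so H_0 ≅ Z.
  H_1: rank ker ∂_1 − rank ∂_2 = (10 − 4) − 6 = 0, and the invariant factors of ∂_2 are all 1, so H_1 ≅ 0.
  H_2: rank ker ∂_2 − rank ∂_3 = (10 − 6) − 4 = 0, and the invariant factors of ∂_3 are all 1, so H_2 ≅ 0.
  H_3: rank ker ∂_3 − rank ∂_4 = (5 − 4) − 0 = 1, and there is no ∂_4, so H_3 ≅ Z.

H_0 ≅ Z,  H_1 = 0,  H_2 = 0,  H_3 ≅ Z.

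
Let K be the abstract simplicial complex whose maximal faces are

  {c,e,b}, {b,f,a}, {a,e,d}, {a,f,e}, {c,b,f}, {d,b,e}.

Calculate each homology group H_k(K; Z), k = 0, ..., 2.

H_0 ≅ Z,  H_1 ≅ Z,  H_2 = 0.

K has 6 vertices, 12 edges, 6 triangles.
rank ∂_0 = 0, rank ∂_1 = 5 ⇒ b_0 = 6 − 0 − 5 = 1; all invariant factors of ∂_1 are 1 so no torsion. So H_0 = Z.
rank ∂_1 = 5, rank ∂_2 = 6 ⇒ b_1 = 12 − 5 − 6 = 1; all invariant factors of ∂_2 are 1 so no torsion. So H_1 = Z.
rank ∂_2 = 6, rank ∂_3 = 0 ⇒ b_2 = 6 − 6 − 0 = 0. So H_2 = 0.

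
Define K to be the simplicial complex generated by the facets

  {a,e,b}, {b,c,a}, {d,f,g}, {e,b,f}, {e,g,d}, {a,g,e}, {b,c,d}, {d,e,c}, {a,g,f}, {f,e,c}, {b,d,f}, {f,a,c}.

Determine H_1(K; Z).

Take the total order a < b < c < d < e < f < g on the vertex set. Then K (dimension 2) consists of the simplices:

  0-simplices (7): a, b, c, d, e, f, g
  1-simplices (18): ab, ac, ae, af, ag, bc, bd, be, bf, cd, ce, cf, de, df, dg, ef, eg, fg
  2-simplices (12): abc, abe, acf, aeg, afg, bcd, bdf, bef, cde, cef, deg, dfg

giving chain groups C_0 ≅ Z^7, C_1 ≅ Z^18, C_2 ≅ Z^12.

The boundary map ∂_1: C_1 → C_0 maps an edge to its endpoints' difference, ∂[p,q] = q − p. For instance
  ∂be = e − b.
As a 7×18 matrix over Z this has rank 6, with invariant factors (1,1,1,1,1,1).

The boundary map ∂_2: C_2 → C_1 maps a triangle to the signed sum of its edges. For instance
  ∂cde = de − ce + cd,
  ∂acf = cf − af + ac.
The 18×12 boundary matrix has rank 12 and Smith normal form diag(1,1,1,1,1,1,1,1,1,1,1,2).

Computing H_k = (kernel of ∂_k) / (image of ∂_{k+1}):

  H_1: rank ker ∂_1 − rank ∂_2 = (18 − 6) − 12 = 0, and ∂_2 has invariant factor 2 > 1, so H_1 = Z/2Z.

(K is a triangulation of the real projective plane RP^2.)

H_1 = Z/2Z.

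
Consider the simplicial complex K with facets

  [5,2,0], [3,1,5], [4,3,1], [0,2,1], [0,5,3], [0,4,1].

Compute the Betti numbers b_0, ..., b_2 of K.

b_0 = 1, b_1 = 1, b_2 = 0.

Take the total order 0 < 1 < 2 < 3 < 4 < 5 on the vertex set. Then K (dimension 2) consists of the simplices:

  0-simplices (6): [0], [1], [2], [3], [4], [5]
  1-simplices (12): [0,1], [0,2], [0,3], [0,4], [0,5], [1,2], [1,3], [1,4], [1,5], [2,5], [3,4], [3,5]
  2-simplices (6): [0,1,2], [0,1,4], [0,2,5], [0,3,5], [1,3,4], [1,3,5]

Hence C_0 ≅ Z^6, C_1 ≅ Z^12, C_2 ≅ Z^6.

The boundary map ∂_1: C_1 → C_0 is given by ∂[p,q] = [q] − [p].
As a 6×12 matrix over Z this has rank 5, with invariant factors (1,1,1,1,1).

The boundary map ∂_2: C_2 → C_1 maps a triangle to the signed sum of its edges. For instance
  ∂[0,2,5] = [2,5] − [0,5] + [0,2],
  ∂[1,3,4] = [3,4] − [1,4] + [1,3].
As a 12×6 matrix over Z this has rank 6, with invariant factors (1,1,1,1,1,1).

From H_k ≅ ker(∂_k) / im(∂_{k+1}) we obtain:

  H_0: rank C_0 − rank ∂_1 = 6 − 5 = 1, and the invariant factors of ∂_1 are all 1, so H_0 ≅ Z.
  H_1: rank ker ∂_1 − rank ∂_2 = (12 − 5) − 6 = 1, and the invariant factors of ∂_2 are all 1, so H_1 ≅ Z.
  H_2: rank ker ∂_2 − rank ∂_3 = (6 − 6) − 0 = 0, and there is no ∂_3, so H_2 ≅ 0.

As a check, the Euler characteristic is 6 − 12 + 6 = 0, which agrees with 1 − 1 + 0 = 0.
(K is a triangulation of the cylinder S^1 x I.)

Hence the Betti numbers are b_0 = 1, b_1 = 1, b_2 = 0.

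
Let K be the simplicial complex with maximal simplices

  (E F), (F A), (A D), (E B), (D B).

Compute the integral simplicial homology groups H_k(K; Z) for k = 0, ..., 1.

H_0 ≅ Z,  H_1 ≅ Z.

Take the total order A < B < D < E < F on the vertex set. Then K (dimension 1) consists of the simplices:

  0-simplices (5): A, B, D, E, F
  1-simplices (5): AD, AF, BD, BE, EF

giving chain groups C_0 ≅ Z^5, C_1 ≅ Z^5.

The boundary map ∂_1: C_1 → C_0 maps an edge to its endpoints' difference, ∂[p,q] = q − p.
This gives a 5×5 integer matrix of rank 4; reducing to Smith normal form yields diagonal entries (1,1,1,1).

From H_k ≅ ker(∂_k) / im(∂_{k+1}) we obtain:

  H_0: rank C_0 − rank ∂_1 = 5 − 4 = 1, and the invariant factors of ∂_1 are all 1, so H_0 ≅ Z.
  H_1: rank ker ∂_1 − rank ∂_2 = (5 − 4) − 0 = 1, and there is no ∂_2, so H_1 ≅ Z.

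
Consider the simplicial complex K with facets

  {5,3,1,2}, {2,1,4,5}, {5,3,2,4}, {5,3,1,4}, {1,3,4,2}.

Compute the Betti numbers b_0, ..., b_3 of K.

Fix the vertex order 1 < 2 < 3 < 4 < 5 and write every simplex with vertices in increasing order. Then dim K = 3 and the simplices of K are:

  0-simplices (5): [1], [2], [3], [4], [5]
  1-simplices (10): [1,2], [1,3], [1,4], [1,5], [2,3], [2,4], [2,5], [3,4], [3,5], [4,5]
  2-simplices (10): [1,2,3], [1,2,4], [1,2,5], [1,3,4], [1,3,5], [1,4,5], [2,3,4], [2,3,5], [2,4,5], [3,4,5]
  3-simplices (5): [1,2,3,4], [1,2,3,5], [1,2,4,5], [1,3,4,5], [2,3,4,5]

so the chain groups are C_0 ≅ Z^5, C_1 ≅ Z^10, C_2 ≅ Z^10, C_3 ≅ Z^5.

The boundary map ∂_1: C_1 → C_0 sends each edge [p,q] (with p < q) to q − p.
The 5×10 boundary matrix has rank 4 and Smith normal form diag(1,1,1,1).

∂_2: C_2 → C_1 acts by ∂[p,q,r] = [q,r] − [p,r] + [p,q]. For instance
  ∂[1,2,3] = [2,3] − [1,3] + [1,2],
  ∂[2,3,5] = [3,5] − [2,5] + [2,3].
The 10×10 boundary matrix has rank 6 and Smith normal form diag(1,1,1,1,1,1).

Boundary ∂_3: C_3 → C_2 sends each 3-simplex σ to the alternating sum Σ_i (−1)^i (σ with its i-th vertex removed). For instance
  ∂[1,2,4,5] = [2,4,5] − [1,4,5] + [1,2,5] − [1,2,4],
  ∂[1,2,3,5] = [2,3,5] − [1,3,5] + [1,2,5] − [1,2,3].
The 10×5 boundary matrix has rank 4 and Smith normal form diag(1,1,1,1).

Reading off H_k = ker ∂_k / im ∂_{k+1}:

  H_0: rank C_0 − rank ∂_1 = 5 − 4 = 1, and the invariant factors of ∂_1 are all 1, so H_0 ≅ Z.
  H_1: rank ker ∂_1 − rank ∂_2 = (10 − 4) − 6 = 0, and the invariant factors of ∂_2 are all 1, so H_1 ≅ 0.
  H_2: rank ker ∂_2 − rank ∂_3 = (10 − 6) − 4 = 0, and the invariant factors of ∂_3 are all 1, so H_2 ≅ 0.
  H_3: rank ker ∂_3 − rank ∂_4 = (5 − 4) − 0 = 1, and there is no ∂_4, so H_3 ≅ Z.

Hence the Betti numbers are b_0 = 1, b_1 = 0, b_2 = 0, b_3 = 1.

b_0 = 1, b_1 = 0, b_2 = 0, b_3 = 1.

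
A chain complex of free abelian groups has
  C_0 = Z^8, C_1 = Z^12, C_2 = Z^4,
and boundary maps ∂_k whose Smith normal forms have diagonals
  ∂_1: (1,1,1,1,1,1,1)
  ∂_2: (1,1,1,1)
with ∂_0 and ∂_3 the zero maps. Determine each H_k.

H_0: b_0 = 8 − 0 − 7 = 1; torsion from ∂_1 factors > 1: none. So H_0 ≅ Z.
H_1: b_1 = 12 − 7 − 4 = 1; torsion from ∂_2 factors > 1: none. So H_1 ≅ Z.
H_2: b_2 = 4 − 4 − 0 = 0; torsion from ∂_3 factors > 1: none. So H_2 ≅ 0.

H_0 ≅ Z,  H_1 ≅ Z,  H_2 = 0.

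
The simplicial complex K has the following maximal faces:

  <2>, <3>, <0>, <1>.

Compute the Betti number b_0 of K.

K has 4 vertices.
rank ∂_0 = 0, rank ∂_1 = 0 ⇒ b_0 = 4 − 0 − 0 = 4. So H_0 ≅ Z^4.

b_0 = 4.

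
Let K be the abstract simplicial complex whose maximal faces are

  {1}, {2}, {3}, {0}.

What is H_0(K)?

Fix the vertex order 0 < 1 < 2 < 3 and write every simplex with vertices in increasing order. Then dim K = 0 and the simplices of K are:

  0-simplices (4): [0], [1], [2], [3]

Hence C_0 ≅ Z^4.

Reading off H_k = ker ∂_k / im ∂_{k+1}:

  H_0: rank C_0 − rank ∂_1 = 4 − 0 = 4, and there is no ∂_1, so H_0 = Z^4.

H_0 = Z^4.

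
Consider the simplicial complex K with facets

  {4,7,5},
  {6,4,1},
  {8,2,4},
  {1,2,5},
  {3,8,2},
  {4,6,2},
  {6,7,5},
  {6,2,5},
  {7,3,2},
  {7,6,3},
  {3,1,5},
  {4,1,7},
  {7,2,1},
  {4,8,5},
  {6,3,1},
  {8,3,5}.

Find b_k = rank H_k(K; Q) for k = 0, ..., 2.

b_0 = 1, b_1 = 2, b_2 = 1.

K has 8 vertices, 24 edges, 16 triangles.
rank ∂_0 = 0, rank ∂_1 = 7 ⇒ b_0 = 8 − 0 − 7 = 1; all invariant factors of ∂_1 are 1 so no torsion. So H_0 = Z.
rank ∂_1 = 7, rank ∂_2 = 15 ⇒ b_1 = 24 − 7 − 15 = 2; all invariant factors of ∂_2 are 1 so no torsion. So H_1 = Z^2.
rank ∂_2 = 15, rank ∂_3 = 0 ⇒ b_2 = 16 − 15 − 0 = 1. So H_2 = Z.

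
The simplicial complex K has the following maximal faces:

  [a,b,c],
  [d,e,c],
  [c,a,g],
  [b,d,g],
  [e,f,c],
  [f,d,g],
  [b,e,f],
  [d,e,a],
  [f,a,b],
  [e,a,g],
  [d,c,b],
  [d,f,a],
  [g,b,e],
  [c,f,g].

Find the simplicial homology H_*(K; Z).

Take the total order a < b < c < d < e < f < g on the vertex set. Then K (dimension 2) consists of the simplices:

  0-simplices (7): a, b, c, d, e, f, g
  1-simplices (21): ab, ac, ad, ae, af, ag, bc, bd, be, bf, bg, cd, ce, cf, cg, de, df, dg, ef, eg, fg
  2-simplices (14): abc, abf, acg, ade, adf, aeg, bcd, bdg, bef, beg, cde, cef, cfg, dfg

so the chain groups are C_0 ≅ Z^7, C_1 ≅ Z^21, C_2 ≅ Z^14.

Boundary ∂_1: C_1 → C_0 sends each edge [p,q] (with p < q) to q − p. For instance
  ∂ce = e − c.
The resulting 7×21 matrix has rank 6, and its Smith normal form has invariant factors (1,1,1,1,1,1).

The boundary map ∂_2: C_2 → C_1 acts by ∂[p,q,r] = [q,r] − [p,r] + [p,q]. For instance
  ∂abf = bf − af + ab,
  ∂bcd = cd − bd + bc.
This gives a 21×14 integer matrix of rank 13; reducing to Smith normal form yields diagonal entries (1,1,1,1,1,1,1,1,1,1,1,1,1).

Now H_k = ker ∂_k / im ∂_{k+1}, so:

  H_0: rank C_0 − rank ∂_1 = 7 − 6 = 1, and the invariant factors of ∂_1 are all 1, so H_0 = Z.
  H_1: rank ker ∂_1 − rank ∂_2 = (21 − 6) − 13 = 2, and the invariant factors of ∂_2 are all 1, so H_1 = Z^2.
  H_2: rank ker ∂_2 − rank ∂_3 = (14 − 13) − 0 = 1, and there is no ∂_3, so H_2 = Z.

As a check, the Euler characteristic is 7 − 21 + 14 = 0, which agrees with 1 − 2 + 1 = 0.

H_0 ≅ Z,  H_1 ≅ Z^2,  H_2 ≅ Z.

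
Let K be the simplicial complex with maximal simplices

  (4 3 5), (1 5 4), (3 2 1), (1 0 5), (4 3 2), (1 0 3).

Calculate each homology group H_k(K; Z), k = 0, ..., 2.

K has 6 vertices, 12 edges, 6 triangles.
rank ∂_0 = 0, rank ∂_1 = 5 ⇒ b_0 = 6 − 0 − 5 = 1; all invariant factors of ∂_1 are 1 so no torsion. So H_0 = Z.
rank ∂_1 = 5, rank ∂_2 = 6 ⇒ b_1 = 12 − 5 − 6 = 1; all invariant factors of ∂_2 are 1 so no torsion. So H_1 = Z.
rank ∂_2 = 6, rank ∂_3 = 0 ⇒ b_2 = 6 − 6 − 0 = 0. So H_2 = 0.

H_0 ≅ Z,  H_1 ≅ Z,  H_2 = 0.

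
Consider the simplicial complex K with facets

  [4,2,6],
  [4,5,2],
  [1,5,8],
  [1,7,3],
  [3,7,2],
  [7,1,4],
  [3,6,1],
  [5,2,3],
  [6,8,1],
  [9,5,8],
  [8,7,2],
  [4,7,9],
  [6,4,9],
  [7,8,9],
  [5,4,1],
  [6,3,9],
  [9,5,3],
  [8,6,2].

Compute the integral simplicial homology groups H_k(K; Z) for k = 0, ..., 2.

Take the total order 1 < 2 < 3 < 4 < 5 < 6 < 7 < 8 < 9 on the vertex set. Then K (dimension 2) consists of the simplices:

  0-simplices (9): [1], [2], [3], [4], [5], [6], [7], [8], [9]
  1-simplices (27): (27 of them)
  2-simplices (18): [1,3,6], [1,3,7], [1,4,5], [1,4,7], [1,5,8], [1,6,8], [2,3,5], [2,3,7], [2,4,5], [2,4,6], [2,6,8], [2,7,8], [3,5,9], [3,6,9], [4,6,9], [4,7,9], [5,8,9], [7,8,9]

giving chain groups C_0 ≅ Z^9, C_1 ≅ Z^27, C_2 ≅ Z^18.

Boundary ∂_1: C_1 → C_0 maps an edge to its endpoints' difference, ∂[p,q] = q − p.
This gives a 9×27 integer matrix of rank 8; reducing to Smith normal form yields diagonal entries (1,1,1,1,1,1,1,1).

∂_2: C_2 → C_1 acts by ∂[p,q,r] = [q,r] − [p,r] + [p,q]. For instance
  ∂[5,8,9] = [8,9] − [5,9] + [5,8],
  ∂[2,4,6] = [4,6] − [2,6] + [2,4].
The resulting 27×18 matrix has rank 17, and its Smith normal form has invariant factors (1,1,1,1,1,1,1,1,1,1,1,1,1,1,1,1,1).

From H_k ≅ ker(∂_k) / im(∂_{k+1}) we obtain:

  H_0: rank C_0 − rank ∂_1 = 9 − 8 = 1, and the invariant factors of ∂_1 are all 1, so H_0 ≅ Z.
  H_1: rank ker ∂_1 − rank ∂_2 = (27 − 8) − 17 = 2, and the invariant factors of ∂_2 are all 1, so H_1 ≅ Z^2.
  H_2: rank ker ∂_2 − rank ∂_3 = (18 − 17) − 0 = 1, and there is no ∂_3, so H_2 ≅ Z.

(K is a triangulation of the torus T^2.)

H_0 = Z,  H_1 = Z^2,  H_2 = Z.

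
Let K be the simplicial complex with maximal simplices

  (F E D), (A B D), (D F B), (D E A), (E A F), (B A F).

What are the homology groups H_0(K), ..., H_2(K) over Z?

K has 5 vertices, 9 edges, 6 triangles.
rank ∂_0 = 0, rank ∂_1 = 4 ⇒ b_0 = 5 − 0 − 4 = 1; all invariant factors of ∂_1 are 1 so no torsion. So H_0 ≅ Z.
rank ∂_1 = 4, rank ∂_2 = 5 ⇒ b_1 = 9 − 4 − 5 = 0; all invariant factors of ∂_2 are 1 so no torsion. So H_1 ≅ 0.
rank ∂_2 = 5, rank ∂_3 = 0 ⇒ b_2 = 6 − 5 − 0 = 1. So H_2 ≅ Z.

H_0 ≅ Z,  H_1 = 0,  H_2 ≅ Z.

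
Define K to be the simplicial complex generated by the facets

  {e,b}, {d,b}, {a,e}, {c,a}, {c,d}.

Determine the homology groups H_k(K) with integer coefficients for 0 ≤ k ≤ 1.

We work with the vertex ordering a < b < c < d < e. The simplices of K, each written with vertices in increasing order, are:

  0-simplices (5): a, b, c, d, e
  1-simplices (5): ac, ae, bd, be, cd

giving chain groups C_0 ≅ Z^5, C_1 ≅ Z^5.

The boundary map ∂_1: C_1 → C_0 maps an edge to its endpoints' difference, ∂[p,q] = q − p.
This gives a 5×5 integer matrix of rank 4; reducing to Smith normal form yields diagonal entries (1,1,1,1).

Computing H_k = (kernel of ∂_k) / (image of ∂_{k+1}):

  H_0: rank C_0 − rank ∂_1 = 5 − 4 = 1, and the invariant factors of ∂_1 are all 1, so H_0 = Z.
  H_1: rank ker ∂_1 − rank ∂_2 = (5 − 4) − 0 = 1, and there is no ∂_2, so H_1 = Z.

H_0 ≅ Z,  H_1 ≅ Z.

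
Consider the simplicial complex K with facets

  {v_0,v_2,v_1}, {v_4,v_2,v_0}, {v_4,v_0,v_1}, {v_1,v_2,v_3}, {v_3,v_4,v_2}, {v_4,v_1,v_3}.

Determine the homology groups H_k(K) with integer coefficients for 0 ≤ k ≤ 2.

H_0 ≅ Z,  H_1 = 0,  H_2 ≅ Z.

We work with the vertex ordering v_0 < v_1 < v_2 < v_3 < v_4. The simplices of K, each written with vertices in increasing order, are:

  0-simplices (5): [v_0], [v_1], [v_2], [v_3], [v_4]
  1-simplices (9): [v_0,v_1], [v_0,v_2], [v_0,v_4], [v_1,v_2], [v_1,v_3], [v_1,v_4], [v_2,v_3], [v_2,v_4], [v_3,v_4]
  2-simplices (6): [v_0,v_1,v_2], [v_0,v_1,v_4], [v_0,v_2,v_4], [v_1,v_2,v_3], [v_1,v_3,v_4], [v_2,v_3,v_4]

Hence C_0 ≅ Z^5, C_1 ≅ Z^9, C_2 ≅ Z^6.

The boundary map ∂_1: C_1 → C_0 sends each edge [p,q] (with p < q) to q − p. For instance
  ∂[v_0,v_1] = [v_1] − [v_0].
This gives a 5×9 integer matrix of rank 4; reducing to Smith normal form yields diagonal entries (1,1,1,1).

Boundary ∂_2: C_2 → C_1 sends each 2-simplex [p,q,r] to [q,r] − [p,r] + [p,q]. For instance
  ∂[v_0,v_2,v_4] = [v_2,v_4] − [v_0,v_4] + [v_0,v_2],
  ∂[v_1,v_3,v_4] = [v_3,v_4] − [v_1,v_4] + [v_1,v_3].
As a 9×6 matrix over Z this has rank 5, with invariant factors (1,1,1,1,1).

Now H_k = ker ∂_k / im ∂_{k+1}, so:

  H_0: rank C_0 − rank ∂_1 = 5 − 4 = 1, and the invariant factors of ∂_1 are all 1, so H_0 ≅ Z.
  H_1: rank ker ∂_1 − rank ∂_2 = (9 − 4) − 5 = 0, and the invariant factors of ∂_2 are all 1, so H_1 ≅ 0.
  H_2: rank ker ∂_2 − rank ∂_3 = (6 − 5) − 0 = 1, and there is no ∂_3, so H_2 ≅ Z.

As a check, the Euler characteristic is 5 − 9 + 6 = 2, which agrees with 1 − 0 + 1 = 2.
(K is a triangulation of the 2-sphere S^2.)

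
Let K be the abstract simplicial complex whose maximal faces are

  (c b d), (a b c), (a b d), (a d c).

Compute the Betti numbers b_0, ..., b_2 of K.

b_0 = 1, b_1 = 0, b_2 = 1.

Take the total order a < b < c < d on the vertex set. Then K (dimension 2) consists of the simplices:

  0-simplices (4): a, b, c, d
  1-simplices (6): ab, ac, ad, bc, bd, cd
  2-simplices (4): abc, abd, acd, bcd

Hence C_0 ≅ Z^4, C_1 ≅ Z^6, C_2 ≅ Z^4.

∂_1: C_1 → C_0 maps an edge to its endpoints' difference, ∂[p,q] = q − p. For instance
  ∂bc = c − b.
The resulting 4×6 matrix has rank 3, and its Smith normal form has invariant factors (1,1,1).

The boundary map ∂_2: C_2 → C_1 sends each 2-simplex [p,q,r] to [q,r] − [p,r] + [p,q]. For instance
  ∂acd = cd − ad + ac,
  ∂bcd = cd − bd + bc.
The resulting 6×4 matrix has rank 3, and its Smith normal form has invariant factors (1,1,1).

Reading off H_k = ker ∂_k / im ∂_{k+1}:

  H_0: rank C_0 − rank ∂_1 = 4 − 3 = 1, and the invariant factors of ∂_1 are all 1, so H_0 = Z.
  H_1: rank ker ∂_1 − rank ∂_2 = (6 − 3) − 3 = 0, and the invariant factors of ∂_2 are all 1, so H_1 = 0.
  H_2: rank ker ∂_2 − rank ∂_3 = (4 − 3) − 0 = 1, and there is no ∂_3, so H_2 = Z.

As a check, the Euler characteristic is 4 − 6 + 4 = 2, which agrees with 1 − 0 + 1 = 2.

Hence the Betti numbers are b_0 = 1, b_1 = 0, b_2 = 1.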